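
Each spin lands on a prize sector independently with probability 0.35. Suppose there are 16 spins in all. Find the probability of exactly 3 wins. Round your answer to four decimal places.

0.0888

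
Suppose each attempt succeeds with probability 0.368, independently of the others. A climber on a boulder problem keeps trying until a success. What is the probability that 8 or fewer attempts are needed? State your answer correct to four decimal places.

0.9745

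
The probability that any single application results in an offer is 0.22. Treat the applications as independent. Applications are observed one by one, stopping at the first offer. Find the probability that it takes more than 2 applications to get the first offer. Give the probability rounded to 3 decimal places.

0.608

Y = number of applications to the first success; geometric, p = 0.22.
P(Y > 2) = P(first 2 all fail) = (1−p)^2 = 0.60840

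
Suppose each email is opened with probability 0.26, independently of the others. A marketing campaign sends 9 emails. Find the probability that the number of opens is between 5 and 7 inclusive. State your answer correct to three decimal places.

0.057

X ~ Binomial(9, 0.26); P(5 ≤ X ≤ 7) = Σ C(9,k) p^k (1−p)^(9−k) over k:
  k=5: C(9,5)·0.26^5·0.74^4 = 0.04489
  k=6: C(9,6)·0.26^6·0.74^3 = 0.01052
  k=7: C(9,7)·0.26^7·0.74^2 = 0.00158
Total = 0.05699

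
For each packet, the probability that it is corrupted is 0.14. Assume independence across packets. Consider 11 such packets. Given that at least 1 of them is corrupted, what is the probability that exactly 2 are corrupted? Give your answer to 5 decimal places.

0.34260

X ~ Binomial(11, 0.14). Want P(X=2 | X≥1) = P(X=2) / P(X≥1).
P(X=2) = C(11,2)·0.14^2·0.86^9 = 0.2773990
P(X≥1) = 1 − 0.1903194 = 0.8096806
Ratio = 0.2773990 / 0.8096806 = 0.3426029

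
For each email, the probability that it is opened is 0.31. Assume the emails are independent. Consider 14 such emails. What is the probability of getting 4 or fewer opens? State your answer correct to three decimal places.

0.551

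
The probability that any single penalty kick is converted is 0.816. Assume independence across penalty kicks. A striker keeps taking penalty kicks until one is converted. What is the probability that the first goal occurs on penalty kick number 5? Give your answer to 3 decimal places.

Geometric (trials to first success), p = 0.816.
P(Y = 5) = (1−p)^4 · p = 0.0011462 · 0.816 = 0.00094

0.001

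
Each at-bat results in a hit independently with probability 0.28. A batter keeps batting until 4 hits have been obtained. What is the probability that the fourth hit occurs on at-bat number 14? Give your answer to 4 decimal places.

0.0658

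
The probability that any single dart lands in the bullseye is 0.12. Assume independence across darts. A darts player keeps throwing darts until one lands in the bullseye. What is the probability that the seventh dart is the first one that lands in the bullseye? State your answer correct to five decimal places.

Geometric (trials to first success), p = 0.12.
P(Y = 7) = (1−p)^6 · p = 0.4644 · 0.12 = 0.0557285

0.05573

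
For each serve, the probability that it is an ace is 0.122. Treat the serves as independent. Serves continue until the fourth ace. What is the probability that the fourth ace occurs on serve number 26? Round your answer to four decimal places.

0.0291

Y = trial on which the fourth success occurs; negative binomial, r=4, p=0.122.
P(Y=26) = C(25,3) · p^4 · (1−p)^22
= 2300 · 0.00022153 · 0.057132 = 0.029110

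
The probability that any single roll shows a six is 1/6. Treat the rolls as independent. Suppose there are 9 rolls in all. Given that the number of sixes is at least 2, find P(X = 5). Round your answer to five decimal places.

0.01709

X ~ Binomial(9, 0.166667). Want P(X=5 | X≥2) = P(X=5) / P(X≥2).
P(X=5) = C(9,5)·0.166667^5·0.833333^4 = 0.0078143
P(X≥2) = 1 − 0.1938067 − 0.3488521 = 0.4573412
Ratio = 0.0078143 / 0.4573412 = 0.0170863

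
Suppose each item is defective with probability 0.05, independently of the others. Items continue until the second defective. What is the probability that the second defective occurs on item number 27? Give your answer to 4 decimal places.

Y = trial on which the second success occurs; negative binomial, r=2, p=0.05.
P(Y=27) = C(26,1) · p^2 · (1−p)^25
= 26 · 0.0025 · 0.27739 = 0.018030

0.0180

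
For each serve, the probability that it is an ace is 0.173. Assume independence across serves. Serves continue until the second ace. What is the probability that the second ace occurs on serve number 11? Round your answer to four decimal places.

0.0542

Y = trial on which the second success occurs; negative binomial, r=2, p=0.173.
P(Y=11) = C(10,1) · p^2 · (1−p)^9
= 10 · 0.029929 · 0.18095 = 0.054155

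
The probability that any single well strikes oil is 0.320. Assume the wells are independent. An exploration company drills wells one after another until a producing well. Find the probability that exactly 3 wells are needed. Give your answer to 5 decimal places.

0.14797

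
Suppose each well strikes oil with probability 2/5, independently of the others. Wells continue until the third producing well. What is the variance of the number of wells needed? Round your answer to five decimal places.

11.25000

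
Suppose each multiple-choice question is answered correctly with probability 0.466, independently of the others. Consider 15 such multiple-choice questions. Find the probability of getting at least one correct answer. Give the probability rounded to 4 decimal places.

P(at least one) = 1 − P(none) = 1 − (1 − 0.466)^15
= 1 − 0.000082 = 0.999918

0.9999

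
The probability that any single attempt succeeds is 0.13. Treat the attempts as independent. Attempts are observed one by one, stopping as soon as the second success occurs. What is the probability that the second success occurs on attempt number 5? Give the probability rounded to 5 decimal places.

0.04451

Y = trial on which the second success occurs; negative binomial, r=2, p=0.13.
P(Y=5) = C(4,1) · p^2 · (1−p)^3
= 4 · 0.0169 · 0.6585 = 0.0445148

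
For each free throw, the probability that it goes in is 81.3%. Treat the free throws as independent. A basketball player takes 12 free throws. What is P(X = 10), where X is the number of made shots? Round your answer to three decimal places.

X ~ Binomial(n=12, p=0.813).
P(X=10) = C(12,10) · p^10 · (1−p)^2
= 66 · 0.12616 · 0.034969 = 0.29116

0.291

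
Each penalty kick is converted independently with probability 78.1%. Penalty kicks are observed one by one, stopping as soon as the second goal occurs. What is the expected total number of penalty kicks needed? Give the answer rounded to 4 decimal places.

Y = total penalty kicks until the second success; negative binomial with r=2, p=0.781.
E[Y] = r / p = 2 / 0.781 = 2.560819

2.5608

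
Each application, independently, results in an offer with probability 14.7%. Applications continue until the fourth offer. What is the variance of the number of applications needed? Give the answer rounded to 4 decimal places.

157.8972

Y = total applications until the fourth success; negative binomial with r=4, p=0.147.
Var(Y) = r(1−p)/p² = 4·0.853 / 0.147² = 157.897172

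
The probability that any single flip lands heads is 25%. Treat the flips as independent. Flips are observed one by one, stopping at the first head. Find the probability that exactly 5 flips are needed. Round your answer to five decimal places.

0.07910

Geometric (trials to first success), p = 0.25.
P(Y = 5) = (1−p)^4 · p = 0.31641 · 0.25 = 0.0791016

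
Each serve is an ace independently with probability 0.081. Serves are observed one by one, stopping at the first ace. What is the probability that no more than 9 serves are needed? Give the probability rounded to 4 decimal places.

Y = number of serves to the first success; geometric, p = 0.081.
P(Y ≤ 9) = 1 − (1−p)^9 = 1 − 0.467562 = 0.532438

0.5324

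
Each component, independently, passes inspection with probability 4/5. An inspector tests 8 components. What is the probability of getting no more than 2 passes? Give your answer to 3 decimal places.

X ~ Binomial(8, 0.80); P(X ≤ 2) = Σ C(8,k) p^k (1−p)^(8−k) over k:
  k=0: C(8,0)·0.80^0·0.20^8 = 0.00000
  k=1: C(8,1)·0.80^1·0.20^7 = 0.00008
  k=2: C(8,2)·0.80^2·0.20^6 = 0.00115
Total = 0.00123

0.001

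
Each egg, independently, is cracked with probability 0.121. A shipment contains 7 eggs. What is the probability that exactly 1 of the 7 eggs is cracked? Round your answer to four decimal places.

X ~ Binomial(n=7, p=0.121).
P(X=1) = C(7,1) · p^1 · (1−p)^6
= 7 · 0.121 · 0.46125 = 0.390676

0.3907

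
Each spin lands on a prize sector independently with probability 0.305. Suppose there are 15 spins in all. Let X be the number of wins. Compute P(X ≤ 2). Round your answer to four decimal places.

0.1185

X ~ Binomial(15, 0.305); P(X ≤ 2) = Σ C(15,k) p^k (1−p)^(15−k) over k:
  k=0: C(15,0)·0.305^0·0.695^15 = 0.004264
  k=1: C(15,1)·0.305^1·0.695^14 = 0.028066
  k=2: C(15,2)·0.305^2·0.695^13 = 0.086217
Total = 0.118546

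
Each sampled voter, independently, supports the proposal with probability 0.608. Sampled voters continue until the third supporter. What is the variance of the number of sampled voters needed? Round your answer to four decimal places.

Y = total sampled voters until the third success; negative binomial with r=3, p=0.608.
Var(Y) = r(1−p)/p² = 3·0.392 / 0.608² = 3.181267

3.1813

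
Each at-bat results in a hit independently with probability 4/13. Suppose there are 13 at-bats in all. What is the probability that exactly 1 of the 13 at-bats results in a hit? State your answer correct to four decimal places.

0.0485

X ~ Binomial(n=13, p=0.307692).
P(X=1) = C(13,1) · p^1 · (1−p)^12
= 13 · 0.30769 · 0.012122 = 0.048490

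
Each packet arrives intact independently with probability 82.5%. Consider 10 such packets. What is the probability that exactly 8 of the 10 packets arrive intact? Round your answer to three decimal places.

X ~ Binomial(n=10, p=0.825).
P(X=8) = C(10,8) · p^8 · (1−p)^2
= 45 · 0.2146 · 0.030625 = 0.29575

0.296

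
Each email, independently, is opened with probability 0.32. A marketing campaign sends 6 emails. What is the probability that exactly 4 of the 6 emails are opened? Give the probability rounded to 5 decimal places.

X ~ Binomial(n=6, p=0.32).
P(X=4) = C(6,4) · p^4 · (1−p)^2
= 15 · 0.010486 · 0.4624 = 0.0727292

0.07273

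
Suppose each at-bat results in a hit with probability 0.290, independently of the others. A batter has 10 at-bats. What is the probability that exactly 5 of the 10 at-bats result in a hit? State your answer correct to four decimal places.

0.0933

X ~ Binomial(n=10, p=0.29).
P(X=5) = C(10,5) · p^5 · (1−p)^5
= 252 · 0.0020511 · 0.18042 = 0.093257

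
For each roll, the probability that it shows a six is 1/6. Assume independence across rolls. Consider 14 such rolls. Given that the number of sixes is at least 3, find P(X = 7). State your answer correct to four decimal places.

0.0081

X ~ Binomial(14, 0.166667). Want P(X=7 | X≥3) = P(X=7) / P(X≥3).
P(X=7) = C(14,7)·0.166667^7·0.833333^7 = 0.003422
P(X≥3) = 1 − 0.077887 − 0.218082 − 0.283507 = 0.420524
Ratio = 0.003422 / 0.420524 = 0.008136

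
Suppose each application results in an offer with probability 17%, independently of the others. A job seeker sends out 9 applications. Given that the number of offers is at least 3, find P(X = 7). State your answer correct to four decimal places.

0.0005

X ~ Binomial(9, 0.17). Want P(X=7 | X≥3) = P(X=7) / P(X≥3).
P(X=7) = C(9,7)·0.17^7·0.83^2 = 0.000102
P(X≥3) = 1 − 0.186940 − 0.344601 − 0.282323 = 0.186136
Ratio = 0.000102 / 0.186136 = 0.000547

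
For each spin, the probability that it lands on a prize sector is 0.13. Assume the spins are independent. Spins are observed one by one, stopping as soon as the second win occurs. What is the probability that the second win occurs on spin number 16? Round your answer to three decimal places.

0.036

Y = trial on which the second success occurs; negative binomial, r=2, p=0.13.
P(Y=16) = C(15,1) · p^2 · (1−p)^14
= 15 · 0.0169 · 0.14232 = 0.03608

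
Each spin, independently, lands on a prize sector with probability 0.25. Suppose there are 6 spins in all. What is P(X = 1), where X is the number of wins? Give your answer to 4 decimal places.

0.3560

X ~ Binomial(n=6, p=0.25).
P(X=1) = C(6,1) · p^1 · (1−p)^5
= 6 · 0.25 · 0.2373 = 0.355957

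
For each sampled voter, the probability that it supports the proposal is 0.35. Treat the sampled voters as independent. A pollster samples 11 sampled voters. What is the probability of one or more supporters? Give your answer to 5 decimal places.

P(at least one) = 1 − P(none) = 1 − (1 − 0.35)^11
= 1 − 0.0087508 = 0.9912492

0.99125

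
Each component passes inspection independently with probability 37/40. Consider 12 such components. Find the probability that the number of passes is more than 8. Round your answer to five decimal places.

0.99041

X ~ Binomial(12, 0.925); P(X ≥ 9) = Σ C(12,k) p^k (1−p)^(12−k) over k:
  k=9: C(12,9)·0.925^9·0.075^3 = 0.0460132
  k=10: C(12,10)·0.925^10·0.075^2 = 0.1702487
  k=11: C(12,11)·0.925^11·0.075^1 = 0.3817698
  k=12: C(12,12)·0.925^12·0.075^0 = 0.3923745
Total = 0.9904062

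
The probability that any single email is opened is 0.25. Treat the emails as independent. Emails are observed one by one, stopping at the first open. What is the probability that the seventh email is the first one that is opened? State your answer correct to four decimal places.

0.0445

Geometric (trials to first success), p = 0.25.
P(Y = 7) = (1−p)^6 · p = 0.17798 · 0.25 = 0.044495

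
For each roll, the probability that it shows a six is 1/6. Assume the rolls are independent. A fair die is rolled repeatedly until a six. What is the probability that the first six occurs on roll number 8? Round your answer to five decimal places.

0.04651

Geometric (trials to first success), p = 0.166667.
P(Y = 8) = (1−p)^7 · p = 0.27908 · 0.166667 = 0.0465136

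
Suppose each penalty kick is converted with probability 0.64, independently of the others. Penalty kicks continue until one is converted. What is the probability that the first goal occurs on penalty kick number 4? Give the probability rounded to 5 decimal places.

0.02986

Geometric (trials to first success), p = 0.64.
P(Y = 4) = (1−p)^3 · p = 0.046656 · 0.64 = 0.0298598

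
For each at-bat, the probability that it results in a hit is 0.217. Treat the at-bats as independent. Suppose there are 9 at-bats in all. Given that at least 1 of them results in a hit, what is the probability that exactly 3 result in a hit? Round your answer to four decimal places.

0.2224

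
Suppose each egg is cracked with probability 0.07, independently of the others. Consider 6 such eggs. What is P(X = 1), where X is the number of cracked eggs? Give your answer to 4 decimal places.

0.2922

X ~ Binomial(n=6, p=0.07).
P(X=1) = C(6,1) · p^1 · (1−p)^5
= 6 · 0.07 · 0.69569 = 0.292189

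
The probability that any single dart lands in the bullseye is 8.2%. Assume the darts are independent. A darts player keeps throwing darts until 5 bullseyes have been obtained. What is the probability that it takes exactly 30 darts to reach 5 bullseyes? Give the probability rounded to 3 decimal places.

0.010

Y = trial on which the fifth success occurs; negative binomial, r=5, p=0.082.
P(Y=30) = C(29,4) · p^5 · (1−p)^25
= 23751 · 3.7074e-06 · 0.11778 = 0.01037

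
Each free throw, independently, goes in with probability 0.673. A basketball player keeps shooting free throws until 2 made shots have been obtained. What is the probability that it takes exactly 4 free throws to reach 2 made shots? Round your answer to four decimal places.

0.1453

Y = trial on which the second success occurs; negative binomial, r=2, p=0.673.
P(Y=4) = C(3,1) · p^2 · (1−p)^2
= 3 · 0.45293 · 0.10693 = 0.145294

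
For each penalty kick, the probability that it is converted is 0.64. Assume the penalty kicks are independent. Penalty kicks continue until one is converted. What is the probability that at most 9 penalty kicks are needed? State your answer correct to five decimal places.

0.99990

Y = number of penalty kicks to the first success; geometric, p = 0.64.
P(Y ≤ 9) = 1 − (1−p)^9 = 1 − 0.0001016 = 0.9998984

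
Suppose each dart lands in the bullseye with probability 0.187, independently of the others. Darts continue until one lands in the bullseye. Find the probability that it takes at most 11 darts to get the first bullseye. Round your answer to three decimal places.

0.897

Y = number of darts to the first success; geometric, p = 0.187.
P(Y ≤ 11) = 1 − (1−p)^11 = 1 − 0.10256 = 0.89744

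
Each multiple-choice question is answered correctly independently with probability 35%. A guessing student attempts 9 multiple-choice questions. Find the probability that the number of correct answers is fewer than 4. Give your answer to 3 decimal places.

0.609

X ~ Binomial(9, 0.35); P(X ≤ 3) = Σ C(9,k) p^k (1−p)^(9−k) over k:
  k=0: C(9,0)·0.35^0·0.65^9 = 0.02071
  k=1: C(9,1)·0.35^1·0.65^8 = 0.10037
  k=2: C(9,2)·0.35^2·0.65^7 = 0.21619
  k=3: C(9,3)·0.35^3·0.65^6 = 0.27162
Total = 0.60889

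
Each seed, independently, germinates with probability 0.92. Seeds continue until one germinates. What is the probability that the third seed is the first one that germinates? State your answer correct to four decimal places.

0.0059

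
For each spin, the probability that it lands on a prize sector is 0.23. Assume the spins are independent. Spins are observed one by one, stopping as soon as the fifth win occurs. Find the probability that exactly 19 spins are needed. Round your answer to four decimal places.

0.0507

Y = trial on which the fifth success occurs; negative binomial, r=5, p=0.23.
P(Y=19) = C(18,4) · p^5 · (1−p)^14
= 3060 · 0.00064363 · 0.025756 = 0.050726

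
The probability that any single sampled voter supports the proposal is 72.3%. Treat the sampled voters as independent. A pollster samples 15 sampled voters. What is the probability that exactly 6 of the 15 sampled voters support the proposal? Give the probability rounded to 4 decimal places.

0.0069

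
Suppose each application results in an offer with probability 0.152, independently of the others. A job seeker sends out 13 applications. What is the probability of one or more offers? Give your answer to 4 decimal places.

0.8827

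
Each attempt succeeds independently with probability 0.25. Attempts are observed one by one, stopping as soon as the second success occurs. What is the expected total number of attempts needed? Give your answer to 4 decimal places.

Y = total attempts until the second success; negative binomial with r=2, p=0.25.
E[Y] = r / p = 2 / 0.25 = 8.000000

8.0000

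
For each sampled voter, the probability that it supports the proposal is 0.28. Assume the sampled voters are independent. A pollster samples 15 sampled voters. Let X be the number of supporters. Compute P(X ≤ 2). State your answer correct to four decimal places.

0.1645

X ~ Binomial(15, 0.28); P(X ≤ 2) = Σ C(15,k) p^k (1−p)^(15−k) over k:
  k=0: C(15,0)·0.28^0·0.72^15 = 0.007244
  k=1: C(15,1)·0.28^1·0.72^14 = 0.042258
  k=2: C(15,2)·0.28^2·0.72^13 = 0.115034
Total = 0.164536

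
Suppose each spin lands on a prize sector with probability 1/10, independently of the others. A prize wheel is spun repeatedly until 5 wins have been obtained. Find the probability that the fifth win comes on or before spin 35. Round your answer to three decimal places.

0.269

Finishing within 35 spins ⇔ at least 5 successes in the first 35. With X ~ Binomial(35, 0.10), P(Y ≤ 35) = 1 − P(X ≤ 4).
  k=0: C(35,0)·0.10^0·0.90^35 = 0.02503
  k=1: C(35,1)·0.10^1·0.90^34 = 0.09734
  k=2: C(35,2)·0.10^2·0.90^33 = 0.18387
  k=3: C(35,3)·0.10^3·0.90^32 = 0.22473
  k=4: C(35,4)·0.10^4·0.90^31 = 0.19976
1 − 0.73075 = 0.26925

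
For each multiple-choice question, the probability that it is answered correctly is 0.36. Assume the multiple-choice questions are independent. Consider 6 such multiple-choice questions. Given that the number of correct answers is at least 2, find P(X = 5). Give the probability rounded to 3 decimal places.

X ~ Binomial(6, 0.36). Want P(X=5 | X≥2) = P(X=5) / P(X≥2).
P(X=5) = C(6,5)·0.36^5·0.64^1 = 0.02322
P(X≥2) = 1 − 0.06872 − 0.23193 = 0.69935
Ratio = 0.02322 / 0.69935 = 0.03320

0.033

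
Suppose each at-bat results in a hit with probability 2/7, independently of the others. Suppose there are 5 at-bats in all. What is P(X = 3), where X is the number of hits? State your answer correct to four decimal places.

0.1190

X ~ Binomial(n=5, p=0.285714).
P(X=3) = C(5,3) · p^3 · (1−p)^2
= 10 · 0.023324 · 0.5102 = 0.118998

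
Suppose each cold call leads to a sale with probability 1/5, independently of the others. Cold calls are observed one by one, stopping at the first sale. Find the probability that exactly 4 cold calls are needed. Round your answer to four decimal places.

0.1024

Geometric (trials to first success), p = 0.20.
P(Y = 4) = (1−p)^3 · p = 0.512 · 0.20 = 0.102400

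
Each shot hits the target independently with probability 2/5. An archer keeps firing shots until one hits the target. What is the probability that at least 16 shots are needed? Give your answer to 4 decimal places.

0.0005

Y = number of shots to the first success; geometric, p = 0.40.
P(Y > 15) = P(first 15 all fail) = (1−p)^15 = 0.000470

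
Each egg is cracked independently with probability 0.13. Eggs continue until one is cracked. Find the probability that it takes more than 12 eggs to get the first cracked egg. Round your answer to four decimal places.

Y = number of eggs to the first success; geometric, p = 0.13.
P(Y > 12) = P(first 12 all fail) = (1−p)^12 = 0.188032

0.1880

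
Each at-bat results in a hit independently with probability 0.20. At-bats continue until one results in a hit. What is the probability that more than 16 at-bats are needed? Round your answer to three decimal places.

0.028

Y = number of at-bats to the first success; geometric, p = 0.20.
P(Y > 16) = P(first 16 all fail) = (1−p)^16 = 0.02815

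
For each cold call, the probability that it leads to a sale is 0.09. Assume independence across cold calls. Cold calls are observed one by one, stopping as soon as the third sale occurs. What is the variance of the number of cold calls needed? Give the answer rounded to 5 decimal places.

337.03704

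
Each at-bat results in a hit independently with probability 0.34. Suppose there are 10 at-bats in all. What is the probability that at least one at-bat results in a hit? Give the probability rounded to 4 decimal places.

P(at least one) = 1 − P(none) = 1 − (1 − 0.34)^10
= 1 − 0.015683 = 0.984317

0.9843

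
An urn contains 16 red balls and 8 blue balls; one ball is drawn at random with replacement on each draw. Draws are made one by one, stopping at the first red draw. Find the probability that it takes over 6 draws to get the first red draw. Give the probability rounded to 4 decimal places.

0.0014

Y = number of draws to the first success; geometric, p = 0.666667.
P(Y > 6) = P(first 6 all fail) = (1−p)^6 = 0.001372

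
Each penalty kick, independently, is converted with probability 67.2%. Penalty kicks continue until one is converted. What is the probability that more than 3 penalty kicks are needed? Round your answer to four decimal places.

0.0353

Y = number of penalty kicks to the first success; geometric, p = 0.672.
P(Y > 3) = P(first 3 all fail) = (1−p)^3 = 0.035288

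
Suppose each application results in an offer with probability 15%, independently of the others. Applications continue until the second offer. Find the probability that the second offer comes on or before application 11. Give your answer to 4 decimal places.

0.5078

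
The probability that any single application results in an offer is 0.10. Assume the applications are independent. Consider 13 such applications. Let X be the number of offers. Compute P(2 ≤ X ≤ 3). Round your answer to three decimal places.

0.344

X ~ Binomial(13, 0.10); P(2 ≤ X ≤ 3) = Σ C(13,k) p^k (1−p)^(13−k) over k:
  k=2: C(13,2)·0.10^2·0.90^11 = 0.24477
  k=3: C(13,3)·0.10^3·0.90^10 = 0.09972
Total = 0.34449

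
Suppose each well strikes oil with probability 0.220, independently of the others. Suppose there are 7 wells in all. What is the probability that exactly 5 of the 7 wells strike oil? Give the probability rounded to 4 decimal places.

X ~ Binomial(n=7, p=0.22).
P(X=5) = C(7,5) · p^5 · (1−p)^2
= 21 · 0.00051536 · 0.6084 = 0.006584

0.0066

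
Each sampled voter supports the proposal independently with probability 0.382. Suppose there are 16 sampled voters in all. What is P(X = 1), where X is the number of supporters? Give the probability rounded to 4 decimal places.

0.0045

X ~ Binomial(n=16, p=0.382).
P(X=1) = C(16,1) · p^1 · (1−p)^15
= 16 · 0.382 · 0.00073253 = 0.004477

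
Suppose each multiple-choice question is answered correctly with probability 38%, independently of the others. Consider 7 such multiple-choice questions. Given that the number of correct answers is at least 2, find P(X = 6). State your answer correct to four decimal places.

X ~ Binomial(7, 0.38). Want P(X=6 | X≥2) = P(X=6) / P(X≥2).
P(X=6) = C(7,6)·0.38^6·0.62^1 = 0.013067
P(X≥2) = 1 − 0.035216 − 0.151089 = 0.813695
Ratio = 0.013067 / 0.813695 = 0.016059

0.0161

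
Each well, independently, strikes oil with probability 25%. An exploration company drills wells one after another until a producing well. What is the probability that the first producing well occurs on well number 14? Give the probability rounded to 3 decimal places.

0.006

Geometric (trials to first success), p = 0.25.
P(Y = 14) = (1−p)^13 · p = 0.023757 · 0.25 = 0.00594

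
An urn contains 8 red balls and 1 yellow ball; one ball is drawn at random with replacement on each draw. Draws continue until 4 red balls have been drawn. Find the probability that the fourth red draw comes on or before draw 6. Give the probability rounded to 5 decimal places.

Finishing within 6 draws ⇔ at least 4 successes in the first 6. With X ~ Binomial(6, 0.888889), P(Y ≤ 6) = 1 − P(X ≤ 3).
  k=0: C(6,0)·0.888889^0·0.111111^6 = 0.0000019
  k=1: C(6,1)·0.888889^1·0.111111^5 = 0.0000903
  k=2: C(6,2)·0.888889^2·0.111111^4 = 0.0018064
  k=3: C(6,3)·0.888889^3·0.111111^3 = 0.0192684
1 − 0.0211670 = 0.9788330

0.97883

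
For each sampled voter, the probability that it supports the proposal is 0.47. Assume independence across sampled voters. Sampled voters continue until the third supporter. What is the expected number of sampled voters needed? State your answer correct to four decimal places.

6.3830

Y = total sampled voters until the third success; negative binomial with r=3, p=0.47.
E[Y] = r / p = 3 / 0.47 = 6.382979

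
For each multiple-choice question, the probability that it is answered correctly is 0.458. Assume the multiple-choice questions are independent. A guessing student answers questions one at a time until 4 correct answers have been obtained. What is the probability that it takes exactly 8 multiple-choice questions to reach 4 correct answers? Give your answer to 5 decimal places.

Y = trial on which the fourth success occurs; negative binomial, r=4, p=0.458.
P(Y=8) = C(7,3) · p^4 · (1−p)^4
= 35 · 0.044001 · 0.086297 = 0.1329006

0.13290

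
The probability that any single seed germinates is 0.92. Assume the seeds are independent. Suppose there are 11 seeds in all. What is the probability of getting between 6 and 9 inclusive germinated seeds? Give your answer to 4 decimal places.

0.2180

X ~ Binomial(11, 0.92); P(6 ≤ X ≤ 9) = Σ C(11,k) p^k (1−p)^(11−k) over k:
  k=6: C(11,6)·0.92^6·0.08^5 = 0.000918
  k=7: C(11,7)·0.92^7·0.08^4 = 0.007540
  k=8: C(11,8)·0.92^8·0.08^3 = 0.043357
  k=9: C(11,9)·0.92^9·0.08^2 = 0.166201
Total = 0.218016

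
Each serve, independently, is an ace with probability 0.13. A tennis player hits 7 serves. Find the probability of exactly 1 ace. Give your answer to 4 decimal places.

X ~ Binomial(n=7, p=0.13).
P(X=1) = C(7,1) · p^1 · (1−p)^6
= 7 · 0.13 · 0.43363 = 0.394600

0.3946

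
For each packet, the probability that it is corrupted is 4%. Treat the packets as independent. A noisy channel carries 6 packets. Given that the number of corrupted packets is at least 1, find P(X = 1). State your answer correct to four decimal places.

X ~ Binomial(6, 0.04). Want P(X=1 | X≥1) = P(X=1) / P(X≥1).
P(X=1) = C(6,1)·0.04^1·0.96^5 = 0.195689
P(X≥1) = 1 − 0.782758 = 0.217242
Ratio = 0.195689 / 0.217242 = 0.900789

0.9008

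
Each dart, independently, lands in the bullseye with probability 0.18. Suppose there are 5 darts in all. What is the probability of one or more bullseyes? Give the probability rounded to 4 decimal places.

0.6293

P(at least one) = 1 − P(none) = 1 − (1 − 0.18)^5
= 1 − 0.370740 = 0.629260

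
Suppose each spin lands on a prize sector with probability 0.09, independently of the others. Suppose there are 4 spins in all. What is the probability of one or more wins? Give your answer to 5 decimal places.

P(at least one) = 1 − P(none) = 1 − (1 − 0.09)^4
= 1 − 0.6857496 = 0.3142504

0.31425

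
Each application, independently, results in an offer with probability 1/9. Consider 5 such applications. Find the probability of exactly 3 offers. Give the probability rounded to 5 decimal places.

0.01084

X ~ Binomial(n=5, p=0.111111).
P(X=3) = C(5,3) · p^3 · (1−p)^2
= 10 · 0.0013717 · 0.79012 = 0.0108385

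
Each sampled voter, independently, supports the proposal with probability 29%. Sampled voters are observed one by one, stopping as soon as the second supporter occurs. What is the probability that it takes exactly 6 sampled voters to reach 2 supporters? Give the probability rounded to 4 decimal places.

0.1069

Y = trial on which the second success occurs; negative binomial, r=2, p=0.29.
P(Y=6) = C(5,1) · p^2 · (1−p)^4
= 5 · 0.0841 · 0.25412 = 0.106856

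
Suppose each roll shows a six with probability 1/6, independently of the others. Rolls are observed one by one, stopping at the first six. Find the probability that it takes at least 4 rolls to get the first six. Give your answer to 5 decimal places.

0.57870

Y = number of rolls to the first success; geometric, p = 0.166667.
P(Y > 3) = P(first 3 all fail) = (1−p)^3 = 0.5787037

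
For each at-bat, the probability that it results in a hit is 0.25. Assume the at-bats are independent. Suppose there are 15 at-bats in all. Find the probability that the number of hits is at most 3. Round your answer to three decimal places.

X ~ Binomial(15, 0.25); P(X ≤ 3) = Σ C(15,k) p^k (1−p)^(15−k) over k:
  k=0: C(15,0)·0.25^0·0.75^15 = 0.01336
  k=1: C(15,1)·0.25^1·0.75^14 = 0.06682
  k=2: C(15,2)·0.25^2·0.75^13 = 0.15591
  k=3: C(15,3)·0.25^3·0.75^12 = 0.22520
Total = 0.46129

0.461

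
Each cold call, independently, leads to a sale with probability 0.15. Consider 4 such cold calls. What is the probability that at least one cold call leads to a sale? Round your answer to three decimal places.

P(at least one) = 1 − P(none) = 1 − (1 − 0.15)^4
= 1 − 0.52201 = 0.47799

0.478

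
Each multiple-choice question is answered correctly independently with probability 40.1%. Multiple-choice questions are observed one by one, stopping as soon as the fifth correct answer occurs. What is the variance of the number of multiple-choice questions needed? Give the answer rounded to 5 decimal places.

18.62551

Y = total multiple-choice questions until the fifth success; negative binomial with r=5, p=0.401.
Var(Y) = r(1−p)/p² = 5·0.599 / 0.401² = 18.6255061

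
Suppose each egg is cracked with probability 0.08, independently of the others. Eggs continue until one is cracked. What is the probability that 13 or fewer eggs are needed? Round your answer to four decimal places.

Y = number of eggs to the first success; geometric, p = 0.08.
P(Y ≤ 13) = 1 − (1−p)^13 = 1 − 0.338253 = 0.661747

0.6617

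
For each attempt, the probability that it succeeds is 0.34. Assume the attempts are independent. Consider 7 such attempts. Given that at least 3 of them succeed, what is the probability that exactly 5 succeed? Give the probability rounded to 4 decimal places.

0.0935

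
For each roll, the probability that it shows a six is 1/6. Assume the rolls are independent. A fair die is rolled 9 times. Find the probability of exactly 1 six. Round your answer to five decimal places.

X ~ Binomial(n=9, p=0.166667).
P(X=1) = C(9,1) · p^1 · (1−p)^8
= 9 · 0.16667 · 0.23257 = 0.3488521

0.34885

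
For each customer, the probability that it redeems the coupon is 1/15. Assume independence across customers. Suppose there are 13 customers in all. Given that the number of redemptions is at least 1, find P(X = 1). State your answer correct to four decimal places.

0.6395

X ~ Binomial(13, 0.066667). Want P(X=1 | X≥1) = P(X=1) / P(X≥1).
P(X=1) = C(13,1)·0.066667^1·0.933333^12 = 0.378698
P(X≥1) = 1 − 0.407829 = 0.592171
Ratio = 0.378698 / 0.592171 = 0.639508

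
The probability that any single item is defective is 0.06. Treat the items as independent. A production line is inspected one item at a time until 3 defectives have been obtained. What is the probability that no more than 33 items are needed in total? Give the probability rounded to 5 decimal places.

0.31765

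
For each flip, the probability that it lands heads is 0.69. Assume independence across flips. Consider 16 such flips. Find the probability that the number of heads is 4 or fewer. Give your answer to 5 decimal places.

X ~ Binomial(16, 0.69); P(X ≤ 4) = Σ C(16,k) p^k (1−p)^(16−k) over k:
  k=0: C(16,0)·0.69^0·0.31^16 = 0.0000000
  k=1: C(16,1)·0.69^1·0.31^15 = 0.0000003
  k=2: C(16,2)·0.69^2·0.31^14 = 0.0000043
  k=3: C(16,3)·0.69^3·0.31^13 = 0.0000449
  k=4: C(16,4)·0.69^4·0.31^12 = 0.0003249
Total = 0.0003745

0.00037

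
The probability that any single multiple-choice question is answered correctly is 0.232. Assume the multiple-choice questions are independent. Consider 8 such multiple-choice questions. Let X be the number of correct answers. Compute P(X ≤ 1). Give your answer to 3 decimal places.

0.414

X ~ Binomial(8, 0.232); P(X ≤ 1) = Σ C(8,k) p^k (1−p)^(8−k) over k:
  k=0: C(8,0)·0.232^0·0.768^8 = 0.12103
  k=1: C(8,1)·0.232^1·0.768^7 = 0.29249
Total = 0.41352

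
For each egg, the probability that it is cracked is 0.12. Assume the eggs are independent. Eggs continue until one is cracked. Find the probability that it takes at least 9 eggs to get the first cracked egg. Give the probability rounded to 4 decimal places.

Y = number of eggs to the first success; geometric, p = 0.12.
P(Y > 8) = P(first 8 all fail) = (1−p)^8 = 0.359635

0.3596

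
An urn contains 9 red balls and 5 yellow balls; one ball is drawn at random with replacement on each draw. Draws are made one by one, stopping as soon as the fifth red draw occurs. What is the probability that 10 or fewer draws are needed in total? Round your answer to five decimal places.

0.89638

Finishing within 10 draws ⇔ at least 5 successes in the first 10. With X ~ Binomial(10, 0.642857), P(Y ≤ 10) = 1 − P(X ≤ 4).
  k=0: C(10,0)·0.642857^0·0.357143^10 = 0.0000338
  k=1: C(10,1)·0.642857^1·0.357143^9 = 0.0006077
  k=2: C(10,2)·0.642857^2·0.357143^8 = 0.0049224
  k=3: C(10,3)·0.642857^3·0.357143^7 = 0.0236275
  k=4: C(10,4)·0.642857^4·0.357143^6 = 0.0744267
1 − 0.1036181 = 0.8963819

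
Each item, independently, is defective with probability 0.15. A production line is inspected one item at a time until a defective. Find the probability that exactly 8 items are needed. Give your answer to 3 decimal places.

Geometric (trials to first success), p = 0.15.
P(Y = 8) = (1−p)^7 · p = 0.32058 · 0.15 = 0.04809

0.048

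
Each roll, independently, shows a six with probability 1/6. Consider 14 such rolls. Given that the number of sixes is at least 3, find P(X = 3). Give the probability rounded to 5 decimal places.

X ~ Binomial(14, 0.166667). Want P(X=3 | X≥3) = P(X=3) / P(X≥3).
P(X=3) = C(14,3)·0.166667^3·0.833333^11 = 0.2268057
P(X≥3) = 1 − 0.0778866 − 0.2180824 − 0.2835071 = 0.4205240
Ratio = 0.2268057 / 0.4205240 = 0.5393407

0.53934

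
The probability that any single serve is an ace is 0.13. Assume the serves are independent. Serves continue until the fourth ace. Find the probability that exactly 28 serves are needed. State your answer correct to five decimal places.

0.02954

Y = trial on which the fourth success occurs; negative binomial, r=4, p=0.13.
P(Y=28) = C(27,3) · p^4 · (1−p)^24
= 2925 · 0.00028561 · 0.035356 = 0.0295367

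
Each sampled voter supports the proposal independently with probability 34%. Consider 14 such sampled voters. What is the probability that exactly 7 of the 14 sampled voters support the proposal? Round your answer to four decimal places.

0.0983

X ~ Binomial(n=14, p=0.34).
P(X=7) = C(14,7) · p^7 · (1−p)^7
= 3432 · 0.00052523 · 0.054552 = 0.098335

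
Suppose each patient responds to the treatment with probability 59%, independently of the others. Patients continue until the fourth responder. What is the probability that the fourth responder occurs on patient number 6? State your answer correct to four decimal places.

0.2037

Y = trial on which the fourth success occurs; negative binomial, r=4, p=0.59.
P(Y=6) = C(5,3) · p^4 · (1−p)^2
= 10 · 0.12117 · 0.1681 = 0.203693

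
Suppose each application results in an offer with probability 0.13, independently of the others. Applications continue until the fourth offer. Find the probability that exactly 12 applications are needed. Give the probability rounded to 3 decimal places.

Y = trial on which the fourth success occurs; negative binomial, r=4, p=0.13.
P(Y=12) = C(11,3) · p^4 · (1−p)^8
= 165 · 0.00028561 · 0.32821 = 0.01547

0.015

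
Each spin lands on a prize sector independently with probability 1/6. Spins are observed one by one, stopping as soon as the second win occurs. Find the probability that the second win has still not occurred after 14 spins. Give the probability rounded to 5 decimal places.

0.29597

Needing more than 14 spins ⇔ fewer than 2 successes in the first 14. With X ~ Binomial(14, 0.166667), P(Y > 14) = P(X ≤ 1).
  k=0: C(14,0)·0.166667^0·0.833333^14 = 0.0778866
  k=1: C(14,1)·0.166667^1·0.833333^13 = 0.2180824
P(X ≤ 1) = 0.2959690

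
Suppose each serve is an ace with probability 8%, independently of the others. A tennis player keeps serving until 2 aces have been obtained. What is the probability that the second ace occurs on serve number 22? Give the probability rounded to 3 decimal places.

Y = trial on which the second success occurs; negative binomial, r=2, p=0.08.
P(Y=22) = C(21,1) · p^2 · (1−p)^20
= 21 · 0.0064 · 0.18869 = 0.02536

0.025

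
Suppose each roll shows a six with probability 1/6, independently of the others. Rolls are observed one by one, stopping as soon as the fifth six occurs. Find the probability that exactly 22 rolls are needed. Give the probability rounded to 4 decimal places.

0.0347

Y = trial on which the fifth success occurs; negative binomial, r=5, p=0.166667.
P(Y=22) = C(21,4) · p^5 · (1−p)^17
= 5985 · 0.0001286 · 0.045073 = 0.034692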